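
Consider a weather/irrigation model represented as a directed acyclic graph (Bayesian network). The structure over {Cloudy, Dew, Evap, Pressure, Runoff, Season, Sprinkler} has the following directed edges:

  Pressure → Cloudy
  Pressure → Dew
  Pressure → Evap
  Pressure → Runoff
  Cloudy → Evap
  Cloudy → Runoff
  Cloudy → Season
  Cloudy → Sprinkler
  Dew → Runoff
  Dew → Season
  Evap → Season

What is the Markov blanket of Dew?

A node's Markov blanket = Pa ∪ Ch ∪ (parents of Ch other than the node itself).
Dew has parent Pressure.
Dew has children Runoff, Season.
Other parents of Dew's children:
  Runoff's other parents are Cloudy, Pressure.
  parents(Season) \ {Dew} = {Cloudy, Evap}.
Taking the union gives {Cloudy, Evap, Pressure, Runoff, Season}.

{Cloudy, Evap, Pressure, Runoff, Season}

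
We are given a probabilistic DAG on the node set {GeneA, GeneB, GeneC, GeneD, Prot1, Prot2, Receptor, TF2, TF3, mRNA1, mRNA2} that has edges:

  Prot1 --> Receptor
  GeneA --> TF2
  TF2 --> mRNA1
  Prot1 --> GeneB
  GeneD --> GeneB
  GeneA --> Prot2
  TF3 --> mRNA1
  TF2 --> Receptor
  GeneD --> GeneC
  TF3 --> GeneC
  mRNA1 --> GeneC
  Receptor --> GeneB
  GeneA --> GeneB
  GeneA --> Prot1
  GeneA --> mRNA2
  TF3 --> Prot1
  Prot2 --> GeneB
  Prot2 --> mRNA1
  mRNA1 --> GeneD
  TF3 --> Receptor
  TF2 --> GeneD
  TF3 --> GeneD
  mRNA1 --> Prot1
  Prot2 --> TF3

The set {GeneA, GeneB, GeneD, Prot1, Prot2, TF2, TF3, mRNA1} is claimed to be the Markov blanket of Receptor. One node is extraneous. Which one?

By definition, MB(Receptor) is built from Receptor's parents, Receptor's children, and the co-parents of Receptor.
Receptor's parents: Prot1, TF2, TF3.
Receptor's children: GeneB.
Co-parents of Receptor (other parents of its children):
  parents(GeneB) \ {Receptor} = {GeneA, GeneD, Prot1, Prot2}.
MB(Receptor) = {GeneA, GeneB, GeneD, Prot1, Prot2, TF2, TF3}.
mRNA1 is neither a parent, child, nor co-parent of Receptor, so it does not belong.

mRNA1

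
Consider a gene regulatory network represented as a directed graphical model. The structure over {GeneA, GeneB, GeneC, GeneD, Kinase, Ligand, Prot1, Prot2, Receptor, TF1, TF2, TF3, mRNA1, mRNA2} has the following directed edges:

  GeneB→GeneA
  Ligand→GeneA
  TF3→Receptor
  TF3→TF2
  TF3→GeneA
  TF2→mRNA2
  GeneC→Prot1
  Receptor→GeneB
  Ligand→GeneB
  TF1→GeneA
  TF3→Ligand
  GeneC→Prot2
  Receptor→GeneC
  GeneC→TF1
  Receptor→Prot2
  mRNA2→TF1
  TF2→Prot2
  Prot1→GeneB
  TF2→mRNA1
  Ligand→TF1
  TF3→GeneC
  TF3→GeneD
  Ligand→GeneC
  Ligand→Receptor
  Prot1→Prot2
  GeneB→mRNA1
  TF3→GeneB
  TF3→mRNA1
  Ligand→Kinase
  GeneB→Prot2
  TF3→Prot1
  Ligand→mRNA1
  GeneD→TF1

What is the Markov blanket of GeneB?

{GeneA, GeneC, Ligand, Prot1, Prot2, Receptor, TF1, TF2, TF3, mRNA1}

A node's Markov blanket = Pa ∪ Ch ∪ (parents of Ch other than the node itself).
GeneB's parents: Ligand, Prot1, Receptor, TF3.
GeneB's children: GeneA, Prot2, mRNA1.
For each child, the remaining parents (spouses of GeneB):
  mRNA1's other parents are Ligand, TF2, TF3.
  parents(GeneA) \ {GeneB} = {Ligand, TF1, TF3}.
  parents(Prot2) \ {GeneB} = {GeneC, Prot1, Receptor, TF2}.
Union: {Ligand, Prot1, Receptor, TF3} ∪ {GeneA, Prot2, mRNA1} ∪ {GeneC, Ligand, Prot1, Receptor, TF1, TF2, TF3} = {GeneA, GeneC, Ligand, Prot1, Prot2, Receptor, TF1, TF2, TF3, mRNA1}.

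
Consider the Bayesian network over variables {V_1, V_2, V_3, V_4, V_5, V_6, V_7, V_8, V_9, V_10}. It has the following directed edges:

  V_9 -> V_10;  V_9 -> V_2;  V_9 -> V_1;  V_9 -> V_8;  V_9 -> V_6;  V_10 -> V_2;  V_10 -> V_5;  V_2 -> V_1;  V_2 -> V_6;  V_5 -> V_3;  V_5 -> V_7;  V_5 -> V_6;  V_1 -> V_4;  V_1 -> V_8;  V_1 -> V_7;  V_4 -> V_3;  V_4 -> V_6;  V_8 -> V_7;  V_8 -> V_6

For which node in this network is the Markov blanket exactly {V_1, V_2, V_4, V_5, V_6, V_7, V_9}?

V_8

The target node must have every member of {V_1, V_2, V_4, V_5, V_6, V_7, V_9} as a parent, child, or co-parent, and no others.
Parents of V_8: V_1, V_9; children: V_6, V_7; co-parents: V_1, V_2, V_4, V_5, V_9.
These exactly cover the given set, so the node is V_8.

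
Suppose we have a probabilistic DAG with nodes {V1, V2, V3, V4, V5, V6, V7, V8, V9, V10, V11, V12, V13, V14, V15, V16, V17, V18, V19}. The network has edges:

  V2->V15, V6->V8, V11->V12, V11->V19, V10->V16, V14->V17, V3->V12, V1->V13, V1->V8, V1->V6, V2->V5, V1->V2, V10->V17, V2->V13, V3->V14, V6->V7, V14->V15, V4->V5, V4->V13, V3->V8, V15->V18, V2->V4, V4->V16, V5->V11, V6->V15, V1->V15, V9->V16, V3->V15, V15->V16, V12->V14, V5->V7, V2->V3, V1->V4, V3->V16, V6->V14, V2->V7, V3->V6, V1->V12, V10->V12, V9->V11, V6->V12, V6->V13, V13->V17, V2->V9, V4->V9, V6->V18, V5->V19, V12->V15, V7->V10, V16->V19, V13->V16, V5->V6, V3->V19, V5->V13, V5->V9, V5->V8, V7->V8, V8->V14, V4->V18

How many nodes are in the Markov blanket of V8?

Pa(V8) = {V1, V3, V5, V6, V7}.
V8's children: V14.
Parents of each child, excluding V8:
  V14: V3, V6, V12
MB(V8) = {V1, V3, V5, V6, V7, V12, V14}, which has 7 nodes.

7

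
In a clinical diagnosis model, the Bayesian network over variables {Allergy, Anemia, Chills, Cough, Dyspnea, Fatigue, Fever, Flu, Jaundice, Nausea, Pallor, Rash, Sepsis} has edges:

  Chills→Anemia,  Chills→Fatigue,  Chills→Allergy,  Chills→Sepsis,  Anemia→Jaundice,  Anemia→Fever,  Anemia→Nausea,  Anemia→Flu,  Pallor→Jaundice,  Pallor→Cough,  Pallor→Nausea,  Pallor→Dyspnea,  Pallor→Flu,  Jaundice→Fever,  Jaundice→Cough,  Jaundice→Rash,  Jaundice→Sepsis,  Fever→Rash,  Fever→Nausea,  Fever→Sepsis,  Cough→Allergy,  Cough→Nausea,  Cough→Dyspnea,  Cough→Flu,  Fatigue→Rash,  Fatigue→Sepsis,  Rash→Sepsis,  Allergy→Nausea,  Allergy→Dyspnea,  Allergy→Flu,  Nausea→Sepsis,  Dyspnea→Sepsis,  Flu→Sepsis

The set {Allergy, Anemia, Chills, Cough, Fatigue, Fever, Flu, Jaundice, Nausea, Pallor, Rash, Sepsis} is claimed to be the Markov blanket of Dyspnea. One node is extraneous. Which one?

Dyspnea's parents: Allergy, Cough, Pallor.
Ch(Dyspnea) = {Sepsis}.
Co-parents of Dyspnea (other parents of its children):
  Sepsis: Chills, Fatigue, Fever, Flu, Jaundice, Nausea, Rash
MB(Dyspnea) = {Allergy, Chills, Cough, Fatigue, Fever, Flu, Jaundice, Nausea, Pallor, Rash, Sepsis}.
Anemia is neither a parent, child, nor co-parent of Dyspnea, so it does not belong.

Anemia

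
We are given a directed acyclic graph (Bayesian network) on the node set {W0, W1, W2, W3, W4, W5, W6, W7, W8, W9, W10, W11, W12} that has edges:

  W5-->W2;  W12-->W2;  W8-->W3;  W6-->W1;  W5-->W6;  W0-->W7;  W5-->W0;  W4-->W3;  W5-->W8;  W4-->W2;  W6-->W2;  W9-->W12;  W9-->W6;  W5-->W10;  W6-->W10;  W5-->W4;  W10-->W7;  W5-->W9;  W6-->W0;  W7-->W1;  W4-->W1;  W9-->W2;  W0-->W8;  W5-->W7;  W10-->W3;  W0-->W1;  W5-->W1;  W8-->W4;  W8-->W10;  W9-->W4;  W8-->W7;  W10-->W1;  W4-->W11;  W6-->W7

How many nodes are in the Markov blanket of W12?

W12's children: W2.
Parents of W12: W9.
Parents of each child, excluding W12:
  W2 also has parents W4, W5, W6, W9.
MB(W12) = {W2, W4, W5, W6, W9}, which has 5 nodes.

5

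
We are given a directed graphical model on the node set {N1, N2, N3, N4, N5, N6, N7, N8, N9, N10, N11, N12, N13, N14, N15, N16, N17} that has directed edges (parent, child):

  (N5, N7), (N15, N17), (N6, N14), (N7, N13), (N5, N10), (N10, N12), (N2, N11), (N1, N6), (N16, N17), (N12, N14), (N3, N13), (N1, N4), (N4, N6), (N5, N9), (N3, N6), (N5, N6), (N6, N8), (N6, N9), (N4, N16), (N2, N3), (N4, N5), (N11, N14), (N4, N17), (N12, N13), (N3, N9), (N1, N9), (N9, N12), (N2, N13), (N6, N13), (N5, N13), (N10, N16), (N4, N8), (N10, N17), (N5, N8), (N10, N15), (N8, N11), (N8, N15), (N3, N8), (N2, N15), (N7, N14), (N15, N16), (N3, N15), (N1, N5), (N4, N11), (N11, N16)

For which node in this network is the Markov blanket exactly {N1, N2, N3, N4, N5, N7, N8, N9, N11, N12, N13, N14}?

The target node must have every member of {N1, N2, N3, N4, N5, N7, N8, N9, N11, N12, N13, N14} as a parent, child, or co-parent, and no others.
Parents of N6: N1, N3, N4, N5; children: N8, N9, N13, N14; co-parents: N1, N2, N3, N4, N5, N7, N11, N12.
These exactly cover the given set, so the node is N6.

N6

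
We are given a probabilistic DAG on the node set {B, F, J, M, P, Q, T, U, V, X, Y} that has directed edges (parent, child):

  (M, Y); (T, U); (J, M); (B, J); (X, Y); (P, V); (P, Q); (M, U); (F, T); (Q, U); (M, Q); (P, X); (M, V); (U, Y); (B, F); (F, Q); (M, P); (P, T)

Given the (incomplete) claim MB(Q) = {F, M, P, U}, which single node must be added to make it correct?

T

Q's parents: F, M, P.
Q's children: U.
Co-parents of Q (other parents of its children):
  U also has parents M, T.
MB(Q) = {F, M, P, T, U}.
Comparing with the claimed set, T is missing.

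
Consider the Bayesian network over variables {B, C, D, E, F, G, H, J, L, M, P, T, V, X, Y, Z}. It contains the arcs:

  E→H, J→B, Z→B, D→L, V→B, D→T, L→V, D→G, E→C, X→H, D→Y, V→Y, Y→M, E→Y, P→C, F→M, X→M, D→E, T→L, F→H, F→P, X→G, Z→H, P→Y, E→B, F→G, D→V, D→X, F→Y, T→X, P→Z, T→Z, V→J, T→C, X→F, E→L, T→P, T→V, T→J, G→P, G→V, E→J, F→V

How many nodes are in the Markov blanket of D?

The Markov blanket of a node is its parents, its children, and the other parents of its children.
D's parents: none.
Ch(D) = {E, G, L, T, V, X, Y}.
For each child, the remaining parents (spouses of D):
  T: no additional parents.
  E: no additional parents.
  parents(X) \ {D} = {T}.
  L's other parents are E, T.
  parents(G) \ {D} = {F, X}.
  V's other parents are F, G, L, T.
  Y also has parents E, F, P, V.
MB(D) = {E, F, G, L, P, T, V, X, Y}, which has 9 nodes.

9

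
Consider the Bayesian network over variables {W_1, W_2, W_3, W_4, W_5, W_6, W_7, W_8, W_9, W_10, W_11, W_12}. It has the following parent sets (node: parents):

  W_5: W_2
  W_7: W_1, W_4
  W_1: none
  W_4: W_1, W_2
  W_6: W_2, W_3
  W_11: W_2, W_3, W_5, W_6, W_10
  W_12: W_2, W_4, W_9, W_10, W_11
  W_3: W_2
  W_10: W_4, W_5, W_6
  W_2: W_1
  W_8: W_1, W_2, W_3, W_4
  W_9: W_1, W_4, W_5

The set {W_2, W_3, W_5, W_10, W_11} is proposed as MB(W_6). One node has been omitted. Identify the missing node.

W_4

Parents of W_6: W_2, W_3.
W_6 has children W_10, W_11.
Co-parents of W_6 (other parents of its children):
  W_10: W_4, W_5
  W_11: W_2, W_3, W_5, W_10
MB(W_6) = {W_2, W_3, W_4, W_5, W_10, W_11}.
Comparing with the claimed set, W_4 is missing.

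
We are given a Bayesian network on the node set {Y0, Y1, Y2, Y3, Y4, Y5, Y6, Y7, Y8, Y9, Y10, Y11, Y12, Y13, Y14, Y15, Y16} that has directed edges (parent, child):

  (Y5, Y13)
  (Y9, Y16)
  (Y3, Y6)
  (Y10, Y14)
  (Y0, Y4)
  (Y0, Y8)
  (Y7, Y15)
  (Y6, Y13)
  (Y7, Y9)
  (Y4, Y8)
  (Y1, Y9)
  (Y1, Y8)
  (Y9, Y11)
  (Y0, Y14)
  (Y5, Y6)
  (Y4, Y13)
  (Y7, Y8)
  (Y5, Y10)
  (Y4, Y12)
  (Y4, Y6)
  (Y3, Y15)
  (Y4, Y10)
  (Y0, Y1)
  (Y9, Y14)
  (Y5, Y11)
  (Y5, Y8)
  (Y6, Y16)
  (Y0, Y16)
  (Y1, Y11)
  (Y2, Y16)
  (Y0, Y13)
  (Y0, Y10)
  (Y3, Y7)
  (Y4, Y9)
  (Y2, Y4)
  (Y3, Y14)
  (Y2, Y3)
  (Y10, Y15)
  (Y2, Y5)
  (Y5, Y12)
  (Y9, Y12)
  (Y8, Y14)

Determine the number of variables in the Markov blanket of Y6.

Y6's children: Y13, Y16.
Parents of Y6: Y3, Y4, Y5.
Co-parents of Y6 (other parents of its children):
  Y13: Y0, Y4, Y5
  Y16: Y0, Y2, Y9
MB(Y6) = {Y0, Y2, Y3, Y4, Y5, Y9, Y13, Y16}, which has 8 nodes.

8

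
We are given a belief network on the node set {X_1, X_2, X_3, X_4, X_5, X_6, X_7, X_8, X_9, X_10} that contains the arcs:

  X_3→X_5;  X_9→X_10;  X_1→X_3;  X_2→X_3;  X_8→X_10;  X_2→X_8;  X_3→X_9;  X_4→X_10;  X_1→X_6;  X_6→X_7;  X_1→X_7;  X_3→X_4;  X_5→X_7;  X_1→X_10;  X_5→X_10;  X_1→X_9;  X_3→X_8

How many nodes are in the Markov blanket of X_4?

Parents of X_4: X_3.
X_4's children: X_10.
Co-parents of X_4 (other parents of its children):
  X_10 also has parents X_1, X_5, X_8, X_9.
MB(X_4) = {X_1, X_3, X_5, X_8, X_9, X_10}, which has 6 nodes.

6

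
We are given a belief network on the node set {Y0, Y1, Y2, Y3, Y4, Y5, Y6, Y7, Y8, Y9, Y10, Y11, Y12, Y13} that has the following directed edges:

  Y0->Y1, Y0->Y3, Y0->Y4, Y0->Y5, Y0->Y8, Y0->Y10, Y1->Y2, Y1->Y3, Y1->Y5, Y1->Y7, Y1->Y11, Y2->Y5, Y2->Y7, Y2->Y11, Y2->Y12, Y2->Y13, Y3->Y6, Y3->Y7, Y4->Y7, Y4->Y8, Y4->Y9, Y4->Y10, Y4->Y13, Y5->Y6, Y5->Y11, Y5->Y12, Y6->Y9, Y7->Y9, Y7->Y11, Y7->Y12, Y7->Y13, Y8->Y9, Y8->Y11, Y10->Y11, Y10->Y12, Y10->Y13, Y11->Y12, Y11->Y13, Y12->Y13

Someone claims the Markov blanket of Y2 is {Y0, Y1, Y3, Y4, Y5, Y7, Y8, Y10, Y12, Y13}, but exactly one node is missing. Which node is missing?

Y11

Recall MB(v) = parents ∪ children ∪ spouses, where spouses are the other parents of v's children.
Y2's children: Y5, Y7, Y11, Y12, Y13.
Pa(Y2) = {Y1}.
Other parents of Y2's children:
  parents(Y5) \ {Y2} = {Y0, Y1}.
  parents(Y7) \ {Y2} = {Y1, Y3, Y4}.
  parents(Y11) \ {Y2} = {Y1, Y5, Y7, Y8, Y10}.
  parents(Y12) \ {Y2} = {Y5, Y7, Y10, Y11}.
  parents(Y13) \ {Y2} = {Y4, Y7, Y10, Y11, Y12}.
MB(Y2) = {Y0, Y1, Y3, Y4, Y5, Y7, Y8, Y10, Y11, Y12, Y13}.
Comparing with the claimed set, Y11 is missing.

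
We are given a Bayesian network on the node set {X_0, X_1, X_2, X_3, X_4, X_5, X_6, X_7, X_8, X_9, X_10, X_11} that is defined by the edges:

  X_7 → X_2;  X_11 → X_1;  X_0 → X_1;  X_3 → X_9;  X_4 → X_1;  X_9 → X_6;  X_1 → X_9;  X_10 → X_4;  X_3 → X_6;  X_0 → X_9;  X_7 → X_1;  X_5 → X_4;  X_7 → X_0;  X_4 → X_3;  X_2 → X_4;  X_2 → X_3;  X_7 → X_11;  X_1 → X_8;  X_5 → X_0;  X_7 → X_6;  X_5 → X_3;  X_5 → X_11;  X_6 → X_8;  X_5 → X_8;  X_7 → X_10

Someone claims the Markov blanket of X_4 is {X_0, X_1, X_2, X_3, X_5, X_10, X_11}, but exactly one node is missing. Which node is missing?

X_7

X_4's children: X_1, X_3.
X_4's parents: X_2, X_5, X_10.
For each child, the remaining parents (spouses of X_4):
  X_1 also has parents X_0, X_7, X_11.
  X_3 also has parents X_2, X_5.
MB(X_4) = {X_0, X_1, X_2, X_3, X_5, X_7, X_10, X_11}.
Comparing with the claimed set, X_7 is missing.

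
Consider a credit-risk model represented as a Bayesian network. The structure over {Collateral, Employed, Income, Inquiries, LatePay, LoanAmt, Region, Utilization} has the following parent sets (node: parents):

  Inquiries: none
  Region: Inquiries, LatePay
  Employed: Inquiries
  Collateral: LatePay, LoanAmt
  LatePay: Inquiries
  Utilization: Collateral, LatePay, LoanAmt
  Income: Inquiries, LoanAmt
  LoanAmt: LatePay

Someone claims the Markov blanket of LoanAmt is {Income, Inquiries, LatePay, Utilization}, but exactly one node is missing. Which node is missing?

Ch(LoanAmt) = {Collateral, Income, Utilization}.
Pa(LoanAmt) = {LatePay}.
Other parents of LoanAmt's children:
  Collateral's other parent is LatePay.
  Income's other parent is Inquiries.
  Utilization's other parents are Collateral, LatePay.
MB(LoanAmt) = {Collateral, Income, Inquiries, LatePay, Utilization}.
Comparing with the claimed set, Collateral is missing.

Collateral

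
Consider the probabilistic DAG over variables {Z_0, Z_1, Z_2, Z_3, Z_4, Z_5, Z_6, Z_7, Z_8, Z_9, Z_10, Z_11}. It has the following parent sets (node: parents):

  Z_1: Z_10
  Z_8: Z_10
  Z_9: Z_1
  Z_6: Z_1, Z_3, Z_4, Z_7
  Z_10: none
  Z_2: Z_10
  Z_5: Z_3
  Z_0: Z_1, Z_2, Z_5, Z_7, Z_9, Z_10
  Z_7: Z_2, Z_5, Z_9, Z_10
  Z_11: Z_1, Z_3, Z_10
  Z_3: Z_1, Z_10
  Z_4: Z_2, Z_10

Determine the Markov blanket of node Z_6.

Ch(Z_6) = {}.
Parents of Z_6: Z_1, Z_3, Z_4, Z_7.
With no children, Z_6 has no spouses; the co-parent set is empty.
So the Markov blanket of Z_6 is {Z_1, Z_3, Z_4, Z_7}.

{Z_1, Z_3, Z_4, Z_7}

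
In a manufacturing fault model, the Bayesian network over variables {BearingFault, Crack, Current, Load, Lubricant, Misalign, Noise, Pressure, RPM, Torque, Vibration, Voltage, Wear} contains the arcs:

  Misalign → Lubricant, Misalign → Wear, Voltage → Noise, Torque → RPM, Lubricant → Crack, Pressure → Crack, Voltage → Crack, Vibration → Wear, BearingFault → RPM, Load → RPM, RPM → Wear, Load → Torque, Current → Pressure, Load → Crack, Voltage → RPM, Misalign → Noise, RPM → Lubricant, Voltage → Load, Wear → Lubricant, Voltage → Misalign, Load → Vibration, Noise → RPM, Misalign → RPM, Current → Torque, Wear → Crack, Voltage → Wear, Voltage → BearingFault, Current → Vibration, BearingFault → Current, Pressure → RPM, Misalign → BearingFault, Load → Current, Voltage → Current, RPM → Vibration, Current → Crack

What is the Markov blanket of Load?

{BearingFault, Crack, Current, Lubricant, Misalign, Noise, Pressure, RPM, Torque, Vibration, Voltage, Wear}

A node's Markov blanket = Pa ∪ Ch ∪ (parents of Ch other than the node itself).
Ch(Load) = {Crack, Current, RPM, Torque, Vibration}.
Load has parent Voltage.
Co-parents of Load (other parents of its children):
  Current: BearingFault, Voltage
  Torque: Current
  RPM: BearingFault, Misalign, Noise, Pressure, Torque, Voltage
  Vibration: Current, RPM
  Crack: Current, Lubricant, Pressure, Voltage, Wear
Union: {Voltage} ∪ {Crack, Current, RPM, Torque, Vibration} ∪ {BearingFault, Current, Lubricant, Misalign, Noise, Pressure, RPM, Torque, Voltage, Wear} = {BearingFault, Crack, Current, Lubricant, Misalign, Noise, Pressure, RPM, Torque, Vibration, Voltage, Wear}.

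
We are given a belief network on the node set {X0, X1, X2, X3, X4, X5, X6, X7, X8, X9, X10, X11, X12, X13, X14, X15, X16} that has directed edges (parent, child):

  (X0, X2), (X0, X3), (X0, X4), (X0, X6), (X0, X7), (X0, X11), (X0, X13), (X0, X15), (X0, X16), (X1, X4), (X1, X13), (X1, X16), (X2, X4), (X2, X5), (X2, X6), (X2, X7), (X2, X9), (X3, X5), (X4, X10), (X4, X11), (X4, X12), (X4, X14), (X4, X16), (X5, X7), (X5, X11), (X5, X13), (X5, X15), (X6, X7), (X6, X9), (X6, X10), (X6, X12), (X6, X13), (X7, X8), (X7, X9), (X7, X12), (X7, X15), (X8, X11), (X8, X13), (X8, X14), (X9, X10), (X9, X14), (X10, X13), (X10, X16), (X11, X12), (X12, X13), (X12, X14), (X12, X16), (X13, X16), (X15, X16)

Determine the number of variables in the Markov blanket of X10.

11

X10's parents: X4, X6, X9.
Ch(X10) = {X13, X16}.
Co-parents of X10 (other parents of its children):
  X13: X0, X1, X5, X6, X8, X12
  X16: X0, X1, X4, X12, X13, X15
MB(X10) = {X0, X1, X4, X5, X6, X8, X9, X12, X13, X15, X16}, which has 11 nodes.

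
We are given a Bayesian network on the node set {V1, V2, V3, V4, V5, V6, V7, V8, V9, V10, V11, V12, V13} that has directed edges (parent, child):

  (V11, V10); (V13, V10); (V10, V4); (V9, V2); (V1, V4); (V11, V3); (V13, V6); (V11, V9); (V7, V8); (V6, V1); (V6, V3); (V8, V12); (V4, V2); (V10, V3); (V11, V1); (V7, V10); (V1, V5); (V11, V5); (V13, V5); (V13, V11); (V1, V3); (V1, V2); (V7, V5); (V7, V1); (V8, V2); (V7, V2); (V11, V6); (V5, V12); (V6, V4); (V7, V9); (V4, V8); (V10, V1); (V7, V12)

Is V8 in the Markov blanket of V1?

V8 is a co-parent of V1: both are parents of V2.
So V8 ∈ MB(V1).

Yes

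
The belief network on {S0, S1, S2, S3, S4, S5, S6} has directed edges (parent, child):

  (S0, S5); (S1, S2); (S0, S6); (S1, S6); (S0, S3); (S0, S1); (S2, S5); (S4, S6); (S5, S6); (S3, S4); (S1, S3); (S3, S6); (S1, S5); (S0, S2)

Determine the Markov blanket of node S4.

{S0, S1, S3, S5, S6}

Recall MB(v) = parents ∪ children ∪ spouses, where spouses are the other parents of v's children.
Pa(S4) = {S3}.
Ch(S4) = {S6}.
Parents of each child, excluding S4:
  S6's other parents are S0, S1, S3, S5.
Taking the union gives {S0, S1, S3, S5, S6}.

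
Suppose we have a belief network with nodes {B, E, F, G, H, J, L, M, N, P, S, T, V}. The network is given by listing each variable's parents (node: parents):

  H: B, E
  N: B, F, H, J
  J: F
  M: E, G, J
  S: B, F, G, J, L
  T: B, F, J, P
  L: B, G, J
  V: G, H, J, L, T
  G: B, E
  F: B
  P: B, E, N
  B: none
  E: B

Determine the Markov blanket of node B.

Recall MB(v) = parents ∪ children ∪ spouses, where spouses are the other parents of v's children.
Ch(B) = {E, F, G, H, L, N, P, S, T}.
Pa(B) = {}.
Co-parents of B (other parents of its children):
  E has no other parent.
  F has no other parent.
  G also has parent E.
  parents(H) \ {B} = {E}.
  L's other parents are G, J.
  parents(N) \ {B} = {F, H, J}.
  parents(P) \ {B} = {E, N}.
  S also has parents F, G, J, L.
  parents(T) \ {B} = {F, J, P}.
So the Markov blanket of B is {E, F, G, H, J, L, N, P, S, T}.

{E, F, G, H, J, L, N, P, S, T}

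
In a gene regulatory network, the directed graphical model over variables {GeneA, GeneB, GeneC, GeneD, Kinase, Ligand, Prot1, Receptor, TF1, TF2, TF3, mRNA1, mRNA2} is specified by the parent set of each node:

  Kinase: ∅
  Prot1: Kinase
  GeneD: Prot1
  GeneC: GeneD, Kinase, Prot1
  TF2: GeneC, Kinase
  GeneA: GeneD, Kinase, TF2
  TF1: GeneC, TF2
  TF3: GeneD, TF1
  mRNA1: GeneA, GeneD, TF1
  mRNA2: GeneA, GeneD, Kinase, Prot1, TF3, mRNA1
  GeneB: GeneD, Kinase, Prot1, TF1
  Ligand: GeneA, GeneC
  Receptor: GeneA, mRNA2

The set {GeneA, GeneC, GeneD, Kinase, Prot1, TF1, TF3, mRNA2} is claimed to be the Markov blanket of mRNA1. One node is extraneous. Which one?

A node's Markov blanket = Pa ∪ Ch ∪ (parents of Ch other than the node itself).
mRNA1 has parents GeneA, GeneD, TF1.
mRNA1 has child mRNA2.
For each child, the remaining parents (spouses of mRNA1):
  mRNA2: GeneA, GeneD, Kinase, Prot1, TF3
MB(mRNA1) = {GeneA, GeneD, Kinase, Prot1, TF1, TF3, mRNA2}.
GeneC is neither a parent, child, nor co-parent of mRNA1, so it does not belong.

GeneC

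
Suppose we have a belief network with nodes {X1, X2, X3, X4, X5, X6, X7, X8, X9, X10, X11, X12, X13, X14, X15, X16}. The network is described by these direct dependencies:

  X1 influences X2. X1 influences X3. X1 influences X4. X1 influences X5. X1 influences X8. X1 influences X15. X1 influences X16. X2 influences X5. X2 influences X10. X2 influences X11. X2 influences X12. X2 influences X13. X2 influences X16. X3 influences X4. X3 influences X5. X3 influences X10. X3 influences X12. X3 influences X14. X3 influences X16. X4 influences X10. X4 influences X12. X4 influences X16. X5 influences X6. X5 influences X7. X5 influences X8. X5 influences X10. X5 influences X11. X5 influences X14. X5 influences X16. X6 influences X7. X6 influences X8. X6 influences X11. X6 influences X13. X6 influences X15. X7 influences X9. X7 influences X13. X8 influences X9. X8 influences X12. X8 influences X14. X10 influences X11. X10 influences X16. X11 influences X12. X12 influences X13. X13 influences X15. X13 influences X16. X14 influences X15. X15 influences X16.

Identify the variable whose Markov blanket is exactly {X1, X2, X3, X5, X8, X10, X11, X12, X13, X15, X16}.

X4

The target node must have every member of {X1, X2, X3, X5, X8, X10, X11, X12, X13, X15, X16} as a parent, child, or co-parent, and no others.
Parents of X4: X1, X3; children: X10, X12, X16; co-parents: X1, X2, X3, X5, X8, X10, X11, X13, X15.
These exactly cover the given set, so the node is X4.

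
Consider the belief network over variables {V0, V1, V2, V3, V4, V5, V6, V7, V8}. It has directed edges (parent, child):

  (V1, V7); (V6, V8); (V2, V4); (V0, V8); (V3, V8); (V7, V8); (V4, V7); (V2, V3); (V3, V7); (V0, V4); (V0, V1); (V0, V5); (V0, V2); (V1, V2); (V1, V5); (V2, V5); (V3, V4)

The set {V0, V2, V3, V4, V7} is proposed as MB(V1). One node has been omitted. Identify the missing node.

V5

Recall MB(v) = parents ∪ children ∪ spouses, where spouses are the other parents of v's children.
V1's parents: V0.
V1 has children V2, V5, V7.
Co-parents of V1 (other parents of its children):
  V2: V0
  V5: V0, V2
  V7: V3, V4
MB(V1) = {V0, V2, V3, V4, V5, V7}.
Comparing with the claimed set, V5 is missing.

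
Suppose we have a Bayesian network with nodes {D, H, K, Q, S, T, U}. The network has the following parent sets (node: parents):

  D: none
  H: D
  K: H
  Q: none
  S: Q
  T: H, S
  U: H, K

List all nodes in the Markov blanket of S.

Children of S: T.
S's parents: Q.
Parents of each child, excluding S:
  parents(T) \ {S} = {H}.
MB(S) = {H, Q, T}.

{H, Q, T}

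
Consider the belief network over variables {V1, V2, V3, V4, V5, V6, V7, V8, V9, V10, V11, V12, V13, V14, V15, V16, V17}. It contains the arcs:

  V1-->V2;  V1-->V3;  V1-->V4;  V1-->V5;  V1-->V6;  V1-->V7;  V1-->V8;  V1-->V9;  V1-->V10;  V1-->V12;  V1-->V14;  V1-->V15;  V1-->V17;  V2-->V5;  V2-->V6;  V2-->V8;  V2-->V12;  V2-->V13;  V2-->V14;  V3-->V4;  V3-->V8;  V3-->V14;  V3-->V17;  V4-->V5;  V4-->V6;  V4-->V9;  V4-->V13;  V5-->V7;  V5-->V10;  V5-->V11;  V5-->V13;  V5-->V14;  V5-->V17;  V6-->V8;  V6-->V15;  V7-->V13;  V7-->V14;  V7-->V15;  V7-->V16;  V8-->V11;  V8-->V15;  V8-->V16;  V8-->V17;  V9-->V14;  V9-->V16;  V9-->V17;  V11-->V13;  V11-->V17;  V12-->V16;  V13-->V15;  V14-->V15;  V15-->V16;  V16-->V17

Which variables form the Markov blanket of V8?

{V1, V2, V3, V5, V6, V7, V9, V11, V12, V13, V14, V15, V16, V17}

Recall MB(v) = parents ∪ children ∪ spouses, where spouses are the other parents of v's children.
Pa(V8) = {V1, V2, V3, V6}.
Ch(V8) = {V11, V15, V16, V17}.
For each child, the remaining parents (spouses of V8):
  V11 also has parent V5.
  parents(V15) \ {V8} = {V1, V6, V7, V13, V14}.
  V16's other parents are V7, V9, V12, V15.
  V17 also has parents V1, V3, V5, V9, V11, V16.
So the Markov blanket of V8 is {V1, V2, V3, V5, V6, V7, V9, V11, V12, V13, V14, V15, V16, V17}.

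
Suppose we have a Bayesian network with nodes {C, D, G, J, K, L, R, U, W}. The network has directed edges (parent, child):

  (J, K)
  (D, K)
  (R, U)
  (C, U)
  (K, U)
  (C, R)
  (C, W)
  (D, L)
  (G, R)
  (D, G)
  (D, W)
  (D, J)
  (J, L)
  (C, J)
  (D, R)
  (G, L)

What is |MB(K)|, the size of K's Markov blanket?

5

Pa(K) = {D, J}.
K's children: U.
Parents of each child, excluding K:
  U also has parents C, R.
MB(K) = {C, D, J, R, U}, which has 5 nodes.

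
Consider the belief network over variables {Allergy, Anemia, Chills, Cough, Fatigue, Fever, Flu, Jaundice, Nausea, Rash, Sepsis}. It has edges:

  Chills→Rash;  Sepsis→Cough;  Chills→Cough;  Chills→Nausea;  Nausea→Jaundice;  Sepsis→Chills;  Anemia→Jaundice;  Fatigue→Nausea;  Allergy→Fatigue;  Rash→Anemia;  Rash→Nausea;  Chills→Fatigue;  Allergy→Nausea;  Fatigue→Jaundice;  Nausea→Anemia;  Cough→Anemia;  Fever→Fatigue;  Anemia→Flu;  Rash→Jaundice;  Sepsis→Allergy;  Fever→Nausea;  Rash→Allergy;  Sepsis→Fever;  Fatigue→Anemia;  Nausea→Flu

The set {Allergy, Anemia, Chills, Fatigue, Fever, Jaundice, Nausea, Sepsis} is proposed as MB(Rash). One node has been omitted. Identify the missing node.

Recall MB(v) = parents ∪ children ∪ spouses, where spouses are the other parents of v's children.
Rash has parent Chills.
Rash's children: Allergy, Anemia, Jaundice, Nausea.
Other parents of Rash's children:
  parents(Allergy) \ {Rash} = {Sepsis}.
  Nausea's other parents are Allergy, Chills, Fatigue, Fever.
  Anemia also has parents Cough, Fatigue, Nausea.
  Jaundice's other parents are Anemia, Fatigue, Nausea.
MB(Rash) = {Allergy, Anemia, Chills, Cough, Fatigue, Fever, Jaundice, Nausea, Sepsis}.
Comparing with the claimed set, Cough is missing.

Cough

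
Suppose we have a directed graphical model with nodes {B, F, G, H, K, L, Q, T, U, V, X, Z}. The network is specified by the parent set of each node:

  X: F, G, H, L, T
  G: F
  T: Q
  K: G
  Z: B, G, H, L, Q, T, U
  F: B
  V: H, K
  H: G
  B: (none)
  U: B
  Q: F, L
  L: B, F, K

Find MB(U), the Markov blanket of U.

By definition, MB(U) is built from U's parents, U's children, and the co-parents of U.
U has child Z.
Pa(U) = {B}.
Co-parents of U (other parents of its children):
  Z also has parents B, G, H, L, Q, T.
Union: {B} ∪ {Z} ∪ {B, G, H, L, Q, T} = {B, G, H, L, Q, T, Z}.

{B, G, H, L, Q, T, Z}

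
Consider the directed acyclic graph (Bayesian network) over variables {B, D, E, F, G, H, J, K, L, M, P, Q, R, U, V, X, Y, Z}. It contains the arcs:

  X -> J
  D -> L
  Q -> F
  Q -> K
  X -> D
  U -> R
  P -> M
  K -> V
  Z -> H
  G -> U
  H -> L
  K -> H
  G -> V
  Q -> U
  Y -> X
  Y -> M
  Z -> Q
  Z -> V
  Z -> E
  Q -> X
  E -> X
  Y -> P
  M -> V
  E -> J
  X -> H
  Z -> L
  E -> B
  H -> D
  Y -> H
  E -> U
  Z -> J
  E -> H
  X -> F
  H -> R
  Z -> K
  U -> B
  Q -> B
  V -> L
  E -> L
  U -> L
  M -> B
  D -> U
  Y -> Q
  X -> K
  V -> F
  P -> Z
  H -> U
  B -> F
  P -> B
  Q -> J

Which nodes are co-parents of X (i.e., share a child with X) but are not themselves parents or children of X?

{B, V, Z}

Children of X: D, F, H, J, K.
  parents(J) \ {X} = {E, Q, Z}.
  K also has parents Q, Z.
  H also has parents E, K, Y, Z.
  D's other parent is H.
  F's other parents are B, Q, V.
Excluding nodes already adjacent to X (D, E, F, H, J, K, Q, Y), the co-parent-only contribution is {B, V, Z}.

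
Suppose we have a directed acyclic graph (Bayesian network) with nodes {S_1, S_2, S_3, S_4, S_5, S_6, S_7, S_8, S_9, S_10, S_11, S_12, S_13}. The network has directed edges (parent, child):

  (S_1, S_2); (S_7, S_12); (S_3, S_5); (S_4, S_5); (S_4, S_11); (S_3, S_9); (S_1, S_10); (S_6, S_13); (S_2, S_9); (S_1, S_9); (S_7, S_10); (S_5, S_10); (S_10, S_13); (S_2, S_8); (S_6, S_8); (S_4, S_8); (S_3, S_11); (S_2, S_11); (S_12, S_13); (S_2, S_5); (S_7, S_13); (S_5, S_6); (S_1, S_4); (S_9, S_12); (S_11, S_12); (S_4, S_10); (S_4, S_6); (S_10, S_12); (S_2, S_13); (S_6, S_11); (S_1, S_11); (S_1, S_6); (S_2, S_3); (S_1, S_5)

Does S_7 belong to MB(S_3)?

S_3's children: S_5, S_9, S_11.
Pa(S_3) = {S_2}.
Other parents of S_3's children:
  S_5's other parents are S_1, S_2, S_4.
  parents(S_9) \ {S_3} = {S_1, S_2}.
  S_11 also has parents S_1, S_2, S_4, S_6.
MB(S_3) = {S_1, S_2, S_4, S_5, S_6, S_9, S_11}; S_7 is not in this set.

No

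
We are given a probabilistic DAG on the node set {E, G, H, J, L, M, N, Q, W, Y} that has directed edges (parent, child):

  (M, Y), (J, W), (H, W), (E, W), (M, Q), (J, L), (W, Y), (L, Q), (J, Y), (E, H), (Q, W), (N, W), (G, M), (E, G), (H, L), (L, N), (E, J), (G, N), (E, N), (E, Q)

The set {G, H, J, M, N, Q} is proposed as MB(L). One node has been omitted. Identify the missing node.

E

By definition, MB(L) is built from L's parents, L's children, and the co-parents of L.
Children of L: N, Q.
L has parents H, J.
Co-parents of L (other parents of its children):
  N's other parents are E, G.
  Q's other parents are E, M.
MB(L) = {E, G, H, J, M, N, Q}.
Comparing with the claimed set, E is missing.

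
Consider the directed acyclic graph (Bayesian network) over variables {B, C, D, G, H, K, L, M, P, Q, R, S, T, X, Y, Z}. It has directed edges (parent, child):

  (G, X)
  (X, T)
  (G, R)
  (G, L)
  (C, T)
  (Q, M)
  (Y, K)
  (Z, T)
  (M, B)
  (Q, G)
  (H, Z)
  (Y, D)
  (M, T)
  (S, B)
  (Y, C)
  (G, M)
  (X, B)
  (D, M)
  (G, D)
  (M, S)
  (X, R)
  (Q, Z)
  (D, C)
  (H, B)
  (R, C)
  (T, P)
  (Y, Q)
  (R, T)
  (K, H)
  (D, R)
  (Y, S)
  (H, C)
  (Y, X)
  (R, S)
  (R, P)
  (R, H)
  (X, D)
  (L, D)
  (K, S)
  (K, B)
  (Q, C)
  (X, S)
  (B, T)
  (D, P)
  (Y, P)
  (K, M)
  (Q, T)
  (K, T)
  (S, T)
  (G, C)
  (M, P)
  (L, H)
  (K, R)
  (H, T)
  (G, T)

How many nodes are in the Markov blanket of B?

11

Parents of B: H, K, M, S, X.
B has child T.
Co-parents of B (other parents of its children):
  T: C, G, H, K, M, Q, R, S, X, Z
MB(B) = {C, G, H, K, M, Q, R, S, T, X, Z}, which has 11 nodes.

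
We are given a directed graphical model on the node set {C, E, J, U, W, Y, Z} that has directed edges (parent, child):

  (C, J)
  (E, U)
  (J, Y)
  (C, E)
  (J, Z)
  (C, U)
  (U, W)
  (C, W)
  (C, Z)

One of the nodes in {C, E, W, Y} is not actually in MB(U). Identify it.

A node's Markov blanket = Pa ∪ Ch ∪ (parents of Ch other than the node itself).
Pa(U) = {C, E}.
Ch(U) = {W}.
Other parents of U's children:
  W's other parent is C.
MB(U) = {C, E, W}.
Y is neither a parent, child, nor co-parent of U, so it does not belong.

Y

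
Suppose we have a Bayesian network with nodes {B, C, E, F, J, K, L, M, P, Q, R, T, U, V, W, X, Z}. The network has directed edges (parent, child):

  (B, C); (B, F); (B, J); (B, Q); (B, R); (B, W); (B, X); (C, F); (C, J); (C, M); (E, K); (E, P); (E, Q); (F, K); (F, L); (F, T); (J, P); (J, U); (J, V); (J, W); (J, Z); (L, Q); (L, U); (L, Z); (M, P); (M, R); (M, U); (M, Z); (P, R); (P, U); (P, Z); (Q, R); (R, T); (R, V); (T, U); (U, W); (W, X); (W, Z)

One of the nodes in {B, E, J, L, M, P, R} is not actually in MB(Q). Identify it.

J

A node's Markov blanket = Pa ∪ Ch ∪ (parents of Ch other than the node itself).
Q has child R.
Q has parents B, E, L.
For each child, the remaining parents (spouses of Q):
  R's other parents are B, M, P.
MB(Q) = {B, E, L, M, P, R}.
J is neither a parent, child, nor co-parent of Q, so it does not belong.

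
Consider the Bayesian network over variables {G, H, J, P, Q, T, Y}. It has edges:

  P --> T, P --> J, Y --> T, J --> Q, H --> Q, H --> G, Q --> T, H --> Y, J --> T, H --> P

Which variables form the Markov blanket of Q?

By definition, MB(Q) is built from Q's parents, Q's children, and the co-parents of Q.
Parents of Q: H, J.
Q's children: T.
Co-parents of Q (other parents of its children):
  T also has parents J, P, Y.
Union: {H, J} ∪ {T} ∪ {J, P, Y} = {H, J, P, T, Y}.

{H, J, P, T, Y}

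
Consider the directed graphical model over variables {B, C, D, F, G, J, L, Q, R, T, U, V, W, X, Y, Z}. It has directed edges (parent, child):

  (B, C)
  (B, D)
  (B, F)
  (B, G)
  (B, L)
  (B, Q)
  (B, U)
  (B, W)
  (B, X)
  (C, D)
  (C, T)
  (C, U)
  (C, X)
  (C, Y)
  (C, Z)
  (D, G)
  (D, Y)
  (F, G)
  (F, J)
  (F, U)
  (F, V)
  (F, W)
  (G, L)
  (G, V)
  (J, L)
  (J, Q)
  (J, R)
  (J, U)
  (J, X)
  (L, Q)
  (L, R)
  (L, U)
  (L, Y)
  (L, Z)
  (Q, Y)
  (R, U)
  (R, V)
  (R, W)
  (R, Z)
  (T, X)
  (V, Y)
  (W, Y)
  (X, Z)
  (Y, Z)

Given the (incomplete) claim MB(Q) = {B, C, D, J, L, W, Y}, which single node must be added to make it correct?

V

Recall MB(v) = parents ∪ children ∪ spouses, where spouses are the other parents of v's children.
Pa(Q) = {B, J, L}.
Q has child Y.
Co-parents of Q (other parents of its children):
  Y's other parents are C, D, L, V, W.
MB(Q) = {B, C, D, J, L, V, W, Y}.
Comparing with the claimed set, V is missing.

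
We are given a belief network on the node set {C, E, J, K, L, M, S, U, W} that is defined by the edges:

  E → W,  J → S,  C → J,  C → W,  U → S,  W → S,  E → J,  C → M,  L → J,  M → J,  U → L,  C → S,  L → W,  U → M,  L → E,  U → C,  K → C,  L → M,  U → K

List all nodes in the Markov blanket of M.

The Markov blanket of a node is its parents, its children, and the other parents of its children.
M has child J.
Parents of M: C, L, U.
Co-parents of M (other parents of its children):
  J also has parents C, E, L.
Union: {C, L, U} ∪ {J} ∪ {C, E, L} = {C, E, J, L, U}.

{C, E, J, L, U}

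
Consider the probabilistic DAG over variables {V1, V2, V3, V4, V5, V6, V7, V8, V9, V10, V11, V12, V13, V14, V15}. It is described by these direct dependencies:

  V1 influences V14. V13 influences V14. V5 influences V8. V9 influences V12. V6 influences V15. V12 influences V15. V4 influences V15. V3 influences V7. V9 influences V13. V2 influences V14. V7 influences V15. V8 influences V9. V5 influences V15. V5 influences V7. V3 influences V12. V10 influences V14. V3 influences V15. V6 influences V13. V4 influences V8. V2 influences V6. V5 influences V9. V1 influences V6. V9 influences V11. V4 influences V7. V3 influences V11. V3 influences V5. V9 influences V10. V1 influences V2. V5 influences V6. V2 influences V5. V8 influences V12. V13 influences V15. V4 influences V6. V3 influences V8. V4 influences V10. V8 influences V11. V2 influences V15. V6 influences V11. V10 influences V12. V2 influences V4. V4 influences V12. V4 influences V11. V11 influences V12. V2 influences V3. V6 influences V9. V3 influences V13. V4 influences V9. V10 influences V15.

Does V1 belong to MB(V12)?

V12's parents: V3, V4, V8, V9, V10, V11.
V12's children: V15.
Other parents of V12's children:
  parents(V15) \ {V12} = {V2, V3, V4, V5, V6, V7, V10, V13}.
MB(V12) = {V2, V3, V4, V5, V6, V7, V8, V9, V10, V11, V13, V15}; V1 is not in this set.

No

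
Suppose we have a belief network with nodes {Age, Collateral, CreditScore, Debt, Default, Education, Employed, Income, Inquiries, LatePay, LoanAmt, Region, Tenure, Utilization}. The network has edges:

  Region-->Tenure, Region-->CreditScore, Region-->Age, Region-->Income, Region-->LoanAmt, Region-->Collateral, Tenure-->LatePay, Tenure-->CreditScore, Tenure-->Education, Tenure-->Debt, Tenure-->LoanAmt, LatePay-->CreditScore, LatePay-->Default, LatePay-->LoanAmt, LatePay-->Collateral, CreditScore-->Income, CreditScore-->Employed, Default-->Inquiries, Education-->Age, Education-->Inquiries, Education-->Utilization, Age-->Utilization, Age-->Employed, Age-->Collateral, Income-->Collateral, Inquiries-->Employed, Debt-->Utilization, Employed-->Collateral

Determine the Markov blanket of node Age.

Recall MB(v) = parents ∪ children ∪ spouses, where spouses are the other parents of v's children.
Parents of Age: Education, Region.
Age's children: Collateral, Employed, Utilization.
Parents of each child, excluding Age:
  Utilization: Debt, Education
  Employed: CreditScore, Inquiries
  Collateral: Employed, Income, LatePay, Region
Union: {Education, Region} ∪ {Collateral, Employed, Utilization} ∪ {CreditScore, Debt, Education, Employed, Income, Inquiries, LatePay, Region} = {Collateral, CreditScore, Debt, Education, Employed, Income, Inquiries, LatePay, Region, Utilization}.

{Collateral, CreditScore, Debt, Education, Employed, Income, Inquiries, LatePay, Region, Utilization}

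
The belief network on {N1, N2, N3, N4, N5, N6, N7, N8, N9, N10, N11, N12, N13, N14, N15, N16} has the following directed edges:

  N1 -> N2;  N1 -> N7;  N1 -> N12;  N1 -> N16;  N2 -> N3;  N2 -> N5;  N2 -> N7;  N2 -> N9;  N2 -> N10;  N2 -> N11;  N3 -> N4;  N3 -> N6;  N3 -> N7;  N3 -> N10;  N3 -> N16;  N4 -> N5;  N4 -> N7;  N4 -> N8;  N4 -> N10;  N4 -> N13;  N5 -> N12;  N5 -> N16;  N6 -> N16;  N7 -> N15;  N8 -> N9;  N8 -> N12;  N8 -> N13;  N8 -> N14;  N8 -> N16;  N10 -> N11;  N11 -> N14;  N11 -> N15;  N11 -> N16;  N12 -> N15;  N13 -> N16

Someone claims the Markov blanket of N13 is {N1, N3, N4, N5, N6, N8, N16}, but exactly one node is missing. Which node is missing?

N11

A node's Markov blanket = Pa ∪ Ch ∪ (parents of Ch other than the node itself).
Parents of N13: N4, N8.
N13's children: N16.
Other parents of N13's children:
  N16: N1, N3, N5, N6, N8, N11
MB(N13) = {N1, N3, N4, N5, N6, N8, N11, N16}.
Comparing with the claimed set, N11 is missing.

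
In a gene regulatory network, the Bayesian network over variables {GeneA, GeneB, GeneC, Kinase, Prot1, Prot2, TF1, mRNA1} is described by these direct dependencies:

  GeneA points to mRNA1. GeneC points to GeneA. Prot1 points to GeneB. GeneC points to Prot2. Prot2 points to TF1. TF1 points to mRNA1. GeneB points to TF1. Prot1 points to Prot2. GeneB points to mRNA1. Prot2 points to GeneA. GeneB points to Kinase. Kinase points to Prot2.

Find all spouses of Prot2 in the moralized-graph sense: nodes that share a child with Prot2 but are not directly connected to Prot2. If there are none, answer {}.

Children of Prot2: GeneA, TF1.
  GeneA's other parent is GeneC.
  TF1 also has parent GeneB.
Excluding nodes already adjacent to Prot2 (GeneA, GeneC, Kinase, Prot1, TF1), the co-parent-only contribution is {GeneB}.

{GeneB}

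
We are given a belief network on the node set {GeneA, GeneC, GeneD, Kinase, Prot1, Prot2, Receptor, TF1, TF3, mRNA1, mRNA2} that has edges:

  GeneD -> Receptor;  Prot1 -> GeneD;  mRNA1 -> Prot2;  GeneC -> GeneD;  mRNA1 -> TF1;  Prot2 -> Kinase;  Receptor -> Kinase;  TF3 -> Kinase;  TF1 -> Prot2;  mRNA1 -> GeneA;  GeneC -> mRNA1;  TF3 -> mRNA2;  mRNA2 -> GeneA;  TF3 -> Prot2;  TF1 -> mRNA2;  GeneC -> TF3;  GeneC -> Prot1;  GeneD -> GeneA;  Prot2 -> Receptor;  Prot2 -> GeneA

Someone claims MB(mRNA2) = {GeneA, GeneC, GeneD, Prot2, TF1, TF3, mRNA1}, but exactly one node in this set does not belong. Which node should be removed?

GeneC

By definition, MB(mRNA2) is built from mRNA2's parents, mRNA2's children, and the co-parents of mRNA2.
mRNA2 has child GeneA.
Parents of mRNA2: TF1, TF3.
For each child, the remaining parents (spouses of mRNA2):
  parents(GeneA) \ {mRNA2} = {GeneD, Prot2, mRNA1}.
MB(mRNA2) = {GeneA, GeneD, Prot2, TF1, TF3, mRNA1}.
GeneC is neither a parent, child, nor co-parent of mRNA2, so it does not belong.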